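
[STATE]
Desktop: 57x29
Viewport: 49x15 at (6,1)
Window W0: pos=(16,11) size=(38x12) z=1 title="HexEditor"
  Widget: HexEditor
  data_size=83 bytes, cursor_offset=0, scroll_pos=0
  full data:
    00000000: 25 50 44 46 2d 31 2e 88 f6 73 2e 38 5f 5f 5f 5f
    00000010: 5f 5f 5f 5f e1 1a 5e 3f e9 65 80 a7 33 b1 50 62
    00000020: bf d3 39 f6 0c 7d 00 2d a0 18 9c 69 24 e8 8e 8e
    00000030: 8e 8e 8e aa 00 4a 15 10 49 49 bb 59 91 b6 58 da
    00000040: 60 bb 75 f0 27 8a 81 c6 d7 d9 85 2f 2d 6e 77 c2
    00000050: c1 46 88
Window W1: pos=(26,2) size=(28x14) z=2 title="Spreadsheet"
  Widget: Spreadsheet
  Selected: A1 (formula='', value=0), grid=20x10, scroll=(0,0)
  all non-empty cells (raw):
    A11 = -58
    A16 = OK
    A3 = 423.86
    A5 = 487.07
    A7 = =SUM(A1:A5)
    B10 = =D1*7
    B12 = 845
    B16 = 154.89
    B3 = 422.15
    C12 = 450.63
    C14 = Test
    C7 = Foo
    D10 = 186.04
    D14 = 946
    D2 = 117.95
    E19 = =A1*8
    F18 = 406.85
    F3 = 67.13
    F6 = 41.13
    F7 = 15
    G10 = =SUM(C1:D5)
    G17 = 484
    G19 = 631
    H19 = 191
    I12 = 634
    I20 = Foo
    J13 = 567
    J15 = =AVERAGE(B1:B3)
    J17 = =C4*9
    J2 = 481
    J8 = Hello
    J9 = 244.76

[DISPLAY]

                                                 
                    ┏━━━━━━━━━━━━━━━━━━━━━━━━━━┓ 
                    ┃ Spreadsheet              ┃ 
                    ┠──────────────────────────┨ 
                    ┃A1:                       ┃ 
                    ┃       A       B       C  ┃ 
                    ┃--------------------------┃ 
                    ┃  1      [0]       0      ┃ 
                    ┃  2        0       0      ┃ 
                    ┃  3   423.86  422.15      ┃ 
          ┏━━━━━━━━━┃  4        0       0      ┃ 
          ┃ HexEdito┃  5   487.07       0      ┃ 
          ┠─────────┃  6        0       0      ┃ 
          ┃00000000 ┃  7   910.93       0Foo   ┃ 
          ┃00000010 ┗━━━━━━━━━━━━━━━━━━━━━━━━━━┛ 


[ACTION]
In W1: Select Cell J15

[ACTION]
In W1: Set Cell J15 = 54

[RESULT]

                                                 
                    ┏━━━━━━━━━━━━━━━━━━━━━━━━━━┓ 
                    ┃ Spreadsheet              ┃ 
                    ┠──────────────────────────┨ 
                    ┃J15: 54                   ┃ 
                    ┃       A       B       C  ┃ 
                    ┃--------------------------┃ 
                    ┃  1        0       0      ┃ 
                    ┃  2        0       0      ┃ 
                    ┃  3   423.86  422.15      ┃ 
          ┏━━━━━━━━━┃  4        0       0      ┃ 
          ┃ HexEdito┃  5   487.07       0      ┃ 
          ┠─────────┃  6        0       0      ┃ 
          ┃00000000 ┃  7   910.93       0Foo   ┃ 
          ┃00000010 ┗━━━━━━━━━━━━━━━━━━━━━━━━━━┛ 


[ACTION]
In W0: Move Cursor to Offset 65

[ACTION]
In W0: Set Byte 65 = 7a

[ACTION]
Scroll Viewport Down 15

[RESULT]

          ┃00000000 ┃  7   910.93       0Foo   ┃ 
          ┃00000010 ┗━━━━━━━━━━━━━━━━━━━━━━━━━━┛ 
          ┃00000020  bf d3 39 f6 0c 7d 00 2d  a┃ 
          ┃00000030  8e 8e 8e aa 00 4a 15 10  4┃ 
          ┃00000040  60 7A 75 f0 27 8a 81 c6  d┃ 
          ┃00000050  c1 46 88                  ┃ 
          ┃                                    ┃ 
          ┃                                    ┃ 
          ┗━━━━━━━━━━━━━━━━━━━━━━━━━━━━━━━━━━━━┛ 
                                                 
                                                 
                                                 
                                                 
                                                 
                                                 


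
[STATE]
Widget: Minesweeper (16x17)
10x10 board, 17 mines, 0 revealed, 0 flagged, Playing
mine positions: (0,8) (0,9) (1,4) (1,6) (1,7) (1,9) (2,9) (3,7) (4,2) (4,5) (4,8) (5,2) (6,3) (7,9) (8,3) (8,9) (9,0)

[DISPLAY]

■■■■■■■■■■      
■■■■■■■■■■      
■■■■■■■■■■      
■■■■■■■■■■      
■■■■■■■■■■      
■■■■■■■■■■      
■■■■■■■■■■      
■■■■■■■■■■      
■■■■■■■■■■      
■■■■■■■■■■      
                
                
                
                
                
                
                


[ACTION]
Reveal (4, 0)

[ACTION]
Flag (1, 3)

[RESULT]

   1■■■■■■      
   1■■■■■■      
   1■■■■■■      
 111■■■■■■      
 2■■■■■■■■      
 2■■■■■■■■      
 12■■■■■■■      
  2■■■■■■■      
111■■■■■■■      
■■■■■■■■■■      
                
                
                
                
                
                
                


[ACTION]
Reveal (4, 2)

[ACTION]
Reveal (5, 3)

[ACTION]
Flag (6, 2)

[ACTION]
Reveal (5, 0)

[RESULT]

   1■■■■✹✹      
   1✹■✹✹■✹      
   1■■■■■✹      
 111■■■✹■■      
 2✹■■✹■■✹■      
 2✹■■■■■■■      
 12✹■■■■■■      
  2■■■■■■✹      
111✹■■■■■✹      
✹■■■■■■■■■      
                
                
                
                
                
                
                


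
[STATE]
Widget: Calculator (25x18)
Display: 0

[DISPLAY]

                        0
┌───┬───┬───┬───┐        
│ 7 │ 8 │ 9 │ ÷ │        
├───┼───┼───┼───┤        
│ 4 │ 5 │ 6 │ × │        
├───┼───┼───┼───┤        
│ 1 │ 2 │ 3 │ - │        
├───┼───┼───┼───┤        
│ 0 │ . │ = │ + │        
├───┼───┼───┼───┤        
│ C │ MC│ MR│ M+│        
└───┴───┴───┴───┘        
                         
                         
                         
                         
                         
                         


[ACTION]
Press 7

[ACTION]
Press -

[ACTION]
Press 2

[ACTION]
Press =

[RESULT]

                        5
┌───┬───┬───┬───┐        
│ 7 │ 8 │ 9 │ ÷ │        
├───┼───┼───┼───┤        
│ 4 │ 5 │ 6 │ × │        
├───┼───┼───┼───┤        
│ 1 │ 2 │ 3 │ - │        
├───┼───┼───┼───┤        
│ 0 │ . │ = │ + │        
├───┼───┼───┼───┤        
│ C │ MC│ MR│ M+│        
└───┴───┴───┴───┘        
                         
                         
                         
                         
                         
                         


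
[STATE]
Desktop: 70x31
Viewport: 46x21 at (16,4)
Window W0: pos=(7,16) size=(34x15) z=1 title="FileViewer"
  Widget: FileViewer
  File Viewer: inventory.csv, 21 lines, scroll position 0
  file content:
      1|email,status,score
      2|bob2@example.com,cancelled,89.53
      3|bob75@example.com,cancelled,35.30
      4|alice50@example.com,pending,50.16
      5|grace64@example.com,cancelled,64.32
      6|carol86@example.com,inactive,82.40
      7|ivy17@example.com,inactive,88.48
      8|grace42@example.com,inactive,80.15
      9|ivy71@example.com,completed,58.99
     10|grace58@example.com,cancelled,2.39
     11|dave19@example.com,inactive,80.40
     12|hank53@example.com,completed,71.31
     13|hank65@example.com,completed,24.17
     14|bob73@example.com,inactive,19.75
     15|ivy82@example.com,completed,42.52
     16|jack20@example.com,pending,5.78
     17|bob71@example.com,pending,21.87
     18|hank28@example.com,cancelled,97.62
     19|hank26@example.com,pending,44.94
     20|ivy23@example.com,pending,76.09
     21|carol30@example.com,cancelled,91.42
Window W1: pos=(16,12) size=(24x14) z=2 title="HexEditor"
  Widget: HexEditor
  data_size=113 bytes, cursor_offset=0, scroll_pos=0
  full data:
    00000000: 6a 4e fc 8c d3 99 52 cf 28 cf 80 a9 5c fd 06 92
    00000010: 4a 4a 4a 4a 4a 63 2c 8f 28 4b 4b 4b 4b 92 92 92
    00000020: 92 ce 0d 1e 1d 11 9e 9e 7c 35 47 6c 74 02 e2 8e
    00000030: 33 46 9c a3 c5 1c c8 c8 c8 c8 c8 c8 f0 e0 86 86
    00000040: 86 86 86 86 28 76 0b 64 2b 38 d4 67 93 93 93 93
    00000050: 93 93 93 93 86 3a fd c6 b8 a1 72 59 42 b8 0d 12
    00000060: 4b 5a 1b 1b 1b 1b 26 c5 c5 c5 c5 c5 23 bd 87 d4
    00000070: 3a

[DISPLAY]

                                              
                                              
                                              
                                              
                                              
                                              
                                              
                                              
┏━━━━━━━━━━━━━━━━━━━━━━┓                      
┃ HexEditor            ┃                      
┠──────────────────────┨                      
┃00000000  6A 4e fc 8c ┃                      
┃00000010  4a 4a 4a 4a ┃┓                     
┃00000020  92 ce 0d 1e ┃┃                     
┃00000030  33 46 9c a3 ┃┨                     
┃00000040  86 86 86 86 ┃┃                     
┃00000050  93 93 93 93 ┃┃                     
┃00000060  4b 5a 1b 1b ┃┃                     
┃00000070  3a          ┃┃                     
┃                      ┃┃                     
┃                      ┃┃                     


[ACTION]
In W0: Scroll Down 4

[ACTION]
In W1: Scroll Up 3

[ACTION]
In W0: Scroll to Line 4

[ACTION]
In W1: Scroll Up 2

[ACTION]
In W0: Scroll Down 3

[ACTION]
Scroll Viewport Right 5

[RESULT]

                                              
                                              
                                              
                                              
                                              
                                              
                                              
                                              
━━━━━━━━━━━━━━━━━━┓                           
Editor            ┃                           
──────────────────┨                           
0000  6A 4e fc 8c ┃                           
0010  4a 4a 4a 4a ┃┓                          
0020  92 ce 0d 1e ┃┃                          
0030  33 46 9c a3 ┃┨                          
0040  86 86 86 86 ┃┃                          
0050  93 93 93 93 ┃┃                          
0060  4b 5a 1b 1b ┃┃                          
0070  3a          ┃┃                          
                  ┃┃                          
                  ┃┃                          


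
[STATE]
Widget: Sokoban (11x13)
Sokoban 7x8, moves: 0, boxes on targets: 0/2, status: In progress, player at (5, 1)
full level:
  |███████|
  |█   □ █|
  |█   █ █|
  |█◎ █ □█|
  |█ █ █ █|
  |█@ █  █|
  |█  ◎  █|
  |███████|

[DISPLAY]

███████    
█   □ █    
█   █ █    
█◎ █ □█    
█ █ █ █    
█@ █  █    
█  ◎  █    
███████    
Moves: 0  0
           
           
           
           


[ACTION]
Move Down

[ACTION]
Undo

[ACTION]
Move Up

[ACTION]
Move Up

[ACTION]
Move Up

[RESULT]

███████    
█   □ █    
█@  █ █    
█◎ █ □█    
█ █ █ █    
█  █  █    
█  ◎  █    
███████    
Moves: 3  0
           
           
           
           


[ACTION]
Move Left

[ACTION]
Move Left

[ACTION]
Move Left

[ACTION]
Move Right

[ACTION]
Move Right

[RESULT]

███████    
█   □ █    
█  @█ █    
█◎ █ □█    
█ █ █ █    
█  █  █    
█  ◎  █    
███████    
Moves: 5  0
           
           
           
           


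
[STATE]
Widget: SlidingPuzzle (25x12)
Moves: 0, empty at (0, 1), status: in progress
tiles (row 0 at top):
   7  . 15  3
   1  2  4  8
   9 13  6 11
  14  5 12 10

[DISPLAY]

┌────┬────┬────┬────┐    
│  7 │    │ 15 │  3 │    
├────┼────┼────┼────┤    
│  1 │  2 │  4 │  8 │    
├────┼────┼────┼────┤    
│  9 │ 13 │  6 │ 11 │    
├────┼────┼────┼────┤    
│ 14 │  5 │ 12 │ 10 │    
└────┴────┴────┴────┘    
Moves: 0                 
                         
                         


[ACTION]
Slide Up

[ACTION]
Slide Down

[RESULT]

┌────┬────┬────┬────┐    
│  7 │    │ 15 │  3 │    
├────┼────┼────┼────┤    
│  1 │  2 │  4 │  8 │    
├────┼────┼────┼────┤    
│  9 │ 13 │  6 │ 11 │    
├────┼────┼────┼────┤    
│ 14 │  5 │ 12 │ 10 │    
└────┴────┴────┴────┘    
Moves: 2                 
                         
                         


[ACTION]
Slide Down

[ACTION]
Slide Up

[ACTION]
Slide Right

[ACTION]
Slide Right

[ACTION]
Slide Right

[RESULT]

┌────┬────┬────┬────┐    
│  7 │  2 │ 15 │  3 │    
├────┼────┼────┼────┤    
│    │  1 │  4 │  8 │    
├────┼────┼────┼────┤    
│  9 │ 13 │  6 │ 11 │    
├────┼────┼────┼────┤    
│ 14 │  5 │ 12 │ 10 │    
└────┴────┴────┴────┘    
Moves: 4                 
                         
                         


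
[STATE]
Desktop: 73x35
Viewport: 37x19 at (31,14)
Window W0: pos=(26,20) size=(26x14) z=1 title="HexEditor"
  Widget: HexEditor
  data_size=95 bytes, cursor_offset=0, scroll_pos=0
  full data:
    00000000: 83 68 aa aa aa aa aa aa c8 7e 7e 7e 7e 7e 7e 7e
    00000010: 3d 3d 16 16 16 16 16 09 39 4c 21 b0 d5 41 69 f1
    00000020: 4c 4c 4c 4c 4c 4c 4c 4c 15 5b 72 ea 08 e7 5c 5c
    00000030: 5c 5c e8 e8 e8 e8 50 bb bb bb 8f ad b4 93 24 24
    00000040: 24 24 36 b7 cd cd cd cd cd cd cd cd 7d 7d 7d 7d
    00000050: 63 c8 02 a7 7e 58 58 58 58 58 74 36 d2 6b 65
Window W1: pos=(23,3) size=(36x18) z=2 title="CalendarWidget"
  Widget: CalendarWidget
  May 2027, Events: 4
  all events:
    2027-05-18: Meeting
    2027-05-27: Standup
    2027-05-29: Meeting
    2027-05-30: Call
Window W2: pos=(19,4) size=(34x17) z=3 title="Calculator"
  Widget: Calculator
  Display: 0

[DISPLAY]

─┼───┤               ┃     ┃         
 │ + │               ┃     ┃         
─┼───┤               ┃     ┃         
R│ M+│               ┃     ┃         
─┴───┘               ┃     ┃         
                     ┃     ┃         
━━━━━━━━━━━━━━━━━━━━━┛━━━━━┛         
Editor              ┃                
────────────────────┨                
0000  83 68 aa aa aa┃                
0010  3d 3d 16 16 16┃                
0020  4c 4c 4c 4c 4c┃                
0030  5c 5c e8 e8 e8┃                
0040  24 24 36 b7 cd┃                
0050  63 c8 02 a7 7e┃                
                    ┃                
                    ┃                
                    ┃                
                    ┃                


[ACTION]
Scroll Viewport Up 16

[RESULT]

                                     
                                     
                                     
━━━━━━━━━━━━━━━━━━━━━━━━━━━┓         
━━━━━━━━━━━━━━━━━━━━━┓     ┃         
                     ┃─────┨         
─────────────────────┨     ┃         
                    0┃     ┃         
─┬───┐               ┃     ┃         
 │ ÷ │               ┃     ┃         
─┼───┤               ┃     ┃         
 │ × │               ┃     ┃         
─┼───┤               ┃     ┃         
 │ - │               ┃     ┃         
─┼───┤               ┃     ┃         
 │ + │               ┃     ┃         
─┼───┤               ┃     ┃         
R│ M+│               ┃     ┃         
─┴───┘               ┃     ┃         


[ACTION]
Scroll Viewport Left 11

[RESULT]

                                     
                                     
                                     
   ┏━━━━━━━━━━━━━━━━━━━━━━━━━━━━━━━━━
━━━━━━━━━━━━━━━━━━━━━━━━━━━━━━━━┓    
 Calculator                     ┃────
────────────────────────────────┨    
                               0┃    
┌───┬───┬───┬───┐               ┃    
│ 7 │ 8 │ 9 │ ÷ │               ┃    
├───┼───┼───┼───┤               ┃    
│ 4 │ 5 │ 6 │ × │               ┃    
├───┼───┼───┼───┤               ┃    
│ 1 │ 2 │ 3 │ - │               ┃    
├───┼───┼───┼───┤               ┃    
│ 0 │ . │ = │ + │               ┃    
├───┼───┼───┼───┤               ┃    
│ C │ MC│ MR│ M+│               ┃    
└───┴───┴───┴───┘               ┃    


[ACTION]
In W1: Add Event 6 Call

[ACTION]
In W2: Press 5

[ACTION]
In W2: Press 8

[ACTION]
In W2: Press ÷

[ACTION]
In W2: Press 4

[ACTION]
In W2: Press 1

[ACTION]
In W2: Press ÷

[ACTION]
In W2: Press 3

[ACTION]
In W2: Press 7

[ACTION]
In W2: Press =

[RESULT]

                                     
                                     
                                     
   ┏━━━━━━━━━━━━━━━━━━━━━━━━━━━━━━━━━
━━━━━━━━━━━━━━━━━━━━━━━━━━━━━━━━┓    
 Calculator                     ┃────
────────────────────────────────┨    
                    0.0382333553┃    
┌───┬───┬───┬───┐               ┃    
│ 7 │ 8 │ 9 │ ÷ │               ┃    
├───┼───┼───┼───┤               ┃    
│ 4 │ 5 │ 6 │ × │               ┃    
├───┼───┼───┼───┤               ┃    
│ 1 │ 2 │ 3 │ - │               ┃    
├───┼───┼───┼───┤               ┃    
│ 0 │ . │ = │ + │               ┃    
├───┼───┼───┼───┤               ┃    
│ C │ MC│ MR│ M+│               ┃    
└───┴───┴───┴───┘               ┃    


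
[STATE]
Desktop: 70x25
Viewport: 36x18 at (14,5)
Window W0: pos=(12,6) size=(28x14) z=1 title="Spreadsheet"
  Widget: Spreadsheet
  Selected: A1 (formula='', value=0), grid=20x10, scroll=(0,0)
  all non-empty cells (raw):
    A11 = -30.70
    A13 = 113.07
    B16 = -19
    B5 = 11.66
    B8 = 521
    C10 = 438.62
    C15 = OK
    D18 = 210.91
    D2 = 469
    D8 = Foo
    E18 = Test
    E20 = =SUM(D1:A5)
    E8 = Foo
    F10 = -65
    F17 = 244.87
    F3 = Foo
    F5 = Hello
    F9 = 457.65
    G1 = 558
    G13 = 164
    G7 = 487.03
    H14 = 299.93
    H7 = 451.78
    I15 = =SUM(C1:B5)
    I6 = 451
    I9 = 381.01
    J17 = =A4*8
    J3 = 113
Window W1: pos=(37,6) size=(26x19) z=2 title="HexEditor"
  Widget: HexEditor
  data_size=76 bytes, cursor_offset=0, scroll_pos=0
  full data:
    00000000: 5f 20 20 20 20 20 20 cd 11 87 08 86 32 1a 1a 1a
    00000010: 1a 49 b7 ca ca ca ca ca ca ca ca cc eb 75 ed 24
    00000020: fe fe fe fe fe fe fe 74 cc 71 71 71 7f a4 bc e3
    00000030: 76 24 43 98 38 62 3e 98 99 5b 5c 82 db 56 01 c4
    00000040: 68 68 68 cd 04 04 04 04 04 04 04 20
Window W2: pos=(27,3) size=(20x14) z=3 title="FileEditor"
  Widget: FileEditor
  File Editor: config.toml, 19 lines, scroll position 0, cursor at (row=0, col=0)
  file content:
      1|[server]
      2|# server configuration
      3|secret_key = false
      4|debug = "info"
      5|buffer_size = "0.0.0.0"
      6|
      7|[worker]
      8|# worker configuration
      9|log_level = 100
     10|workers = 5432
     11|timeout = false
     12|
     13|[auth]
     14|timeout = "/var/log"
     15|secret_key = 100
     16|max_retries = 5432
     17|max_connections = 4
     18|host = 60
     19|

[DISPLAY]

             ┠──────────────────┨   
━━━━━━━━━━━━━┃█server]         ▲┃━━━
Spreadsheet  ┃# server configur█┃r  
─────────────┃secret_key = fals░┃───
1:           ┃debug = "info"   ░┃ 5F
      A      ┃buffer_size = "0.░┃ 1a
-------------┃                 ░┃ fe
 1      [0]  ┃[worker]         ░┃ 76
 2        0  ┃# worker configur░┃ 68
 3        0  ┃log_level = 100  ░┃   
 4        0  ┃workers = 5432   ▼┃   
 5        0  ┗━━━━━━━━━━━━━━━━━━┛   
 6        0       0    ┃            
 7        0       0    ┃            
━━━━━━━━━━━━━━━━━━━━━━━┃            
                       ┃            
                       ┃            
                       ┃            


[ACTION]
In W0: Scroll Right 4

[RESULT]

             ┠──────────────────┨   
━━━━━━━━━━━━━┃█server]         ▲┃━━━
Spreadsheet  ┃# server configur█┃r  
─────────────┃secret_key = fals░┃───
1:           ┃debug = "info"   ░┃ 5F
      E      ┃buffer_size = "0.░┃ 1a
-------------┃                 ░┃ fe
 1        0  ┃[worker]         ░┃ 76
 2        0  ┃# worker configur░┃ 68
 3        0Fo┃log_level = 100  ░┃   
 4        0  ┃workers = 5432   ▼┃   
 5        0He┗━━━━━━━━━━━━━━━━━━┛   
 6        0       0    ┃            
 7        0       0  48┃            
━━━━━━━━━━━━━━━━━━━━━━━┃            
                       ┃            
                       ┃            
                       ┃            


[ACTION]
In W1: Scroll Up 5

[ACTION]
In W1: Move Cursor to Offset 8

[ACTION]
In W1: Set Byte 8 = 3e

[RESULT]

             ┠──────────────────┨   
━━━━━━━━━━━━━┃█server]         ▲┃━━━
Spreadsheet  ┃# server configur█┃r  
─────────────┃secret_key = fals░┃───
1:           ┃debug = "info"   ░┃ 5f
      E      ┃buffer_size = "0.░┃ 1a
-------------┃                 ░┃ fe
 1        0  ┃[worker]         ░┃ 76
 2        0  ┃# worker configur░┃ 68
 3        0Fo┃log_level = 100  ░┃   
 4        0  ┃workers = 5432   ▼┃   
 5        0He┗━━━━━━━━━━━━━━━━━━┛   
 6        0       0    ┃            
 7        0       0  48┃            
━━━━━━━━━━━━━━━━━━━━━━━┃            
                       ┃            
                       ┃            
                       ┃            


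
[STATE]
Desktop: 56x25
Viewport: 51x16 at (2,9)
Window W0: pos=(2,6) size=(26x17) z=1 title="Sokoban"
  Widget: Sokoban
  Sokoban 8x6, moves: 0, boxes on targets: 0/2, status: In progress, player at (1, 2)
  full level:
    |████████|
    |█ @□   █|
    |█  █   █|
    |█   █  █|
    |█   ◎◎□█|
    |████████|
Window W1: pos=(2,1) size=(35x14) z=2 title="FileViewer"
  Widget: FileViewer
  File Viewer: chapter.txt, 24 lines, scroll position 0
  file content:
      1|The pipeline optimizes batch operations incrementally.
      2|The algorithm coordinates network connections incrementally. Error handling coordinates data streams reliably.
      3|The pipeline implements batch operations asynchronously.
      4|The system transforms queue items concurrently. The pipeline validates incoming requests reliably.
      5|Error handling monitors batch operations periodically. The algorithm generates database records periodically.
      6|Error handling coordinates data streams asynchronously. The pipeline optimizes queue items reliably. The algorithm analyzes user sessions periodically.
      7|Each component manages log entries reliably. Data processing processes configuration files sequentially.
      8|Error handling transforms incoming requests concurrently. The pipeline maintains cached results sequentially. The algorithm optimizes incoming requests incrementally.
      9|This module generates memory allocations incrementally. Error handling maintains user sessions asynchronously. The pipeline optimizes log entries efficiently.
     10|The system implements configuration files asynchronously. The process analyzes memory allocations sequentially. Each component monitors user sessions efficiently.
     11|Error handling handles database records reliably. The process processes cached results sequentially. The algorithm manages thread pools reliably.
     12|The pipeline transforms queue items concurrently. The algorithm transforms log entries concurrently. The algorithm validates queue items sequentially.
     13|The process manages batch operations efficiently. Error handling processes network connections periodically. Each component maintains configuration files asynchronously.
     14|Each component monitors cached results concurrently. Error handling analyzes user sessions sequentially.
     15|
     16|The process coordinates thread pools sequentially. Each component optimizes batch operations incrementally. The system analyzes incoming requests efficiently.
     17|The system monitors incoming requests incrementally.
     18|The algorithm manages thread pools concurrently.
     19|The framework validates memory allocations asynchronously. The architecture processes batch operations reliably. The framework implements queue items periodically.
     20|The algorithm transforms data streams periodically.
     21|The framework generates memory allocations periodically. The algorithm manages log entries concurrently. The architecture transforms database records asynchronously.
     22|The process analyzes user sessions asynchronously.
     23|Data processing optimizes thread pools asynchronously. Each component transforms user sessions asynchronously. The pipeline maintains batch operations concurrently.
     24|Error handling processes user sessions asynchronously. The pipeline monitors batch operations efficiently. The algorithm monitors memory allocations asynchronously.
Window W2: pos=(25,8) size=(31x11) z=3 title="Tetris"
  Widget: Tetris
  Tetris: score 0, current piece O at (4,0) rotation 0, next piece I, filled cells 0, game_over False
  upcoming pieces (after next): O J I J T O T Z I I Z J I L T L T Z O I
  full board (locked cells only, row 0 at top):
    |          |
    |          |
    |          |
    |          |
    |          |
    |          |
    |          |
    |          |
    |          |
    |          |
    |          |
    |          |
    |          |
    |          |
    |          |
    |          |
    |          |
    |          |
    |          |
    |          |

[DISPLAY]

┃Error handling coordin┃ Tetris                    
┃Each component manages┠───────────────────────────
┃Error handling transfo┃          │Next:           
┃This module generates ┃          │████            
┃The system implements ┃          │                
┗━━━━━━━━━━━━━━━━━━━━━━┃          │                
┃Moves: 0  0/2         ┃          │                
┃                      ┃          │                
┃                      ┃          │Score:          
┃                      ┗━━━━━━━━━━━━━━━━━━━━━━━━━━━
┃                        ┃                         
┃                        ┃                         
┃                        ┃                         
┗━━━━━━━━━━━━━━━━━━━━━━━━┛                         
                                                   
                                                   


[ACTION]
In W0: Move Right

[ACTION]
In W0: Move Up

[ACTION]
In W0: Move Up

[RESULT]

┃Error handling coordin┃ Tetris                    
┃Each component manages┠───────────────────────────
┃Error handling transfo┃          │Next:           
┃This module generates ┃          │████            
┃The system implements ┃          │                
┗━━━━━━━━━━━━━━━━━━━━━━┃          │                
┃Moves: 1  0/2         ┃          │                
┃                      ┃          │                
┃                      ┃          │Score:          
┃                      ┗━━━━━━━━━━━━━━━━━━━━━━━━━━━
┃                        ┃                         
┃                        ┃                         
┃                        ┃                         
┗━━━━━━━━━━━━━━━━━━━━━━━━┛                         
                                                   
                                                   


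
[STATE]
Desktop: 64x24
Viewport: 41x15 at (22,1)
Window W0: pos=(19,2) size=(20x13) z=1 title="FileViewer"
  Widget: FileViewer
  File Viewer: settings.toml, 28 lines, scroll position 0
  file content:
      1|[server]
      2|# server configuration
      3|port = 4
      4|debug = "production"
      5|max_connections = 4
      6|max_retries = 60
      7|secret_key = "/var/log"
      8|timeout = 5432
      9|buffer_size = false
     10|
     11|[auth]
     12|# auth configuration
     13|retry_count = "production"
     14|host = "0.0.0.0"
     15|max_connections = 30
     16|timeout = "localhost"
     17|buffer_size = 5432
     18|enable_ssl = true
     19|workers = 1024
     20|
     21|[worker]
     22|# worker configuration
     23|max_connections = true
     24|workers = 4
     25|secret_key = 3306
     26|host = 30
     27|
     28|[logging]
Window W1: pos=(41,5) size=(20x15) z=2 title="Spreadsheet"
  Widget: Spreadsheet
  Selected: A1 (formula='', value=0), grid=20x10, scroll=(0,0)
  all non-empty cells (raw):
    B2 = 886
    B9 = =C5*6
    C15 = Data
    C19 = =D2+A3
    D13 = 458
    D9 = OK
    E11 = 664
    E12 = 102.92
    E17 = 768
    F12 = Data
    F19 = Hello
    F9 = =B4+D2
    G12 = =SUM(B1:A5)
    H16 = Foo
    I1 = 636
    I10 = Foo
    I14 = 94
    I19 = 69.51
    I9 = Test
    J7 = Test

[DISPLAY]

                                         
━━━━━━━━━━━━━━━━┓                        
ileViewer       ┃                        
────────────────┨                        
erver]         ▲┃  ┏━━━━━━━━━━━━━━━━━━┓  
server configur█┃  ┃ Spreadsheet      ┃  
rt = 4         ░┃  ┠──────────────────┨  
bug = "producti░┃  ┃A1:               ┃  
x_connections =░┃  ┃       A       B  ┃  
x_retries = 60 ░┃  ┃------------------┃  
cret_key = "/va░┃  ┃  1      [0]      ┃  
meout = 5432   ░┃  ┃  2        0     8┃  
ffer_size = fal▼┃  ┃  3        0      ┃  
━━━━━━━━━━━━━━━━┛  ┃  4        0      ┃  
                   ┃  5        0      ┃  


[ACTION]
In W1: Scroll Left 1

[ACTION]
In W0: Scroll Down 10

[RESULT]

                                         
━━━━━━━━━━━━━━━━┓                        
ileViewer       ┃                        
────────────────┨                        
uth]           ▲┃  ┏━━━━━━━━━━━━━━━━━━┓  
auth configurat░┃  ┃ Spreadsheet      ┃  
try_count = "pr░┃  ┠──────────────────┨  
st = "0.0.0.0" ░┃  ┃A1:               ┃  
x_connections =█┃  ┃       A       B  ┃  
meout = "localh░┃  ┃------------------┃  
ffer_size = 543░┃  ┃  1      [0]      ┃  
able_ssl = true░┃  ┃  2        0     8┃  
rkers = 1024   ▼┃  ┃  3        0      ┃  
━━━━━━━━━━━━━━━━┛  ┃  4        0      ┃  
                   ┃  5        0      ┃  


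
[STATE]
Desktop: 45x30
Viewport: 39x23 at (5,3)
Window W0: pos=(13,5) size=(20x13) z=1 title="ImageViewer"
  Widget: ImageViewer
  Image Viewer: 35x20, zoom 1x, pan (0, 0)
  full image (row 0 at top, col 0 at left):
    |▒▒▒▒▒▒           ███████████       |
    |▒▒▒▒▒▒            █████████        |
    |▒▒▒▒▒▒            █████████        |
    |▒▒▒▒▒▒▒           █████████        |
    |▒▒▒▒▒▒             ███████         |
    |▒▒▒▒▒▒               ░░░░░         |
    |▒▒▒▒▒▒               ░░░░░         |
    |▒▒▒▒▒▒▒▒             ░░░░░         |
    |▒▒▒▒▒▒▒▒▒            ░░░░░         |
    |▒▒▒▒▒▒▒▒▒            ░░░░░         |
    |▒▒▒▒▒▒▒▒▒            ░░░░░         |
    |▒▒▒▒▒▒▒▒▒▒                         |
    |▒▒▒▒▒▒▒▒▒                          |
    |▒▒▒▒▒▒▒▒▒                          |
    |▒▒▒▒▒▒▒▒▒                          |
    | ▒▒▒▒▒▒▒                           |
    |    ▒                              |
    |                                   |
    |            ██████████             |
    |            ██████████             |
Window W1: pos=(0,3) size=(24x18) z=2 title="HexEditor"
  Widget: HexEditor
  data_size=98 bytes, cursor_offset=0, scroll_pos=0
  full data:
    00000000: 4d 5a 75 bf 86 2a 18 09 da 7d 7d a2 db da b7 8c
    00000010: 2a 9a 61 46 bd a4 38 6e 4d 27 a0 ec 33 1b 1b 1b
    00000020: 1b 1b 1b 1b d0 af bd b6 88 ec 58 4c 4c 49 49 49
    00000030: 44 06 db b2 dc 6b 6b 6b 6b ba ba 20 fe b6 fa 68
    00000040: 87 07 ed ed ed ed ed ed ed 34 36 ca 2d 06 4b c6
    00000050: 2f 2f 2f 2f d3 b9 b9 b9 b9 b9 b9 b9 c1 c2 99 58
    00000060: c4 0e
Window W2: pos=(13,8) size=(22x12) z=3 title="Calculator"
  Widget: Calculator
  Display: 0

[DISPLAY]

━━━━━━━━━━━━━━━━━━┓                    
Editor            ┃                    
──────────────────┨━━━━━━━━┓           
0000  4D 5a 75 bf ┃er      ┃           
0010  2a 9a 61 46 ┃────────┨           
0020  1b┏━━━━━━━━━━━━━━━━━━━━┓         
0030  44┃ Calculator         ┃         
0040  87┠────────────────────┨         
0050  2f┃                   0┃         
0060  c4┃┌───┬───┬───┬───┐   ┃         
        ┃│ 7 │ 8 │ 9 │ ÷ │   ┃         
        ┃├───┼───┼───┼───┤   ┃         
        ┃│ 4 │ 5 │ 6 │ × │   ┃         
        ┃├───┼───┼───┼───┤   ┃         
        ┃│ 1 │ 2 │ 3 │ - │   ┃         
        ┃└───┴───┴───┴───┘   ┃         
        ┗━━━━━━━━━━━━━━━━━━━━┛         
━━━━━━━━━━━━━━━━━━┛                    
                                       
                                       
                                       
                                       
                                       


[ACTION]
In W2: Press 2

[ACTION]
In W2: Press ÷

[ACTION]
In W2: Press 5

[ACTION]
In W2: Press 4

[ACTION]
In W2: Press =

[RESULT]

━━━━━━━━━━━━━━━━━━┓                    
Editor            ┃                    
──────────────────┨━━━━━━━━┓           
0000  4D 5a 75 bf ┃er      ┃           
0010  2a 9a 61 46 ┃────────┨           
0020  1b┏━━━━━━━━━━━━━━━━━━━━┓         
0030  44┃ Calculator         ┃         
0040  87┠────────────────────┨         
0050  2f┃       0.03703703704┃         
0060  c4┃┌───┬───┬───┬───┐   ┃         
        ┃│ 7 │ 8 │ 9 │ ÷ │   ┃         
        ┃├───┼───┼───┼───┤   ┃         
        ┃│ 4 │ 5 │ 6 │ × │   ┃         
        ┃├───┼───┼───┼───┤   ┃         
        ┃│ 1 │ 2 │ 3 │ - │   ┃         
        ┃└───┴───┴───┴───┘   ┃         
        ┗━━━━━━━━━━━━━━━━━━━━┛         
━━━━━━━━━━━━━━━━━━┛                    
                                       
                                       
                                       
                                       
                                       


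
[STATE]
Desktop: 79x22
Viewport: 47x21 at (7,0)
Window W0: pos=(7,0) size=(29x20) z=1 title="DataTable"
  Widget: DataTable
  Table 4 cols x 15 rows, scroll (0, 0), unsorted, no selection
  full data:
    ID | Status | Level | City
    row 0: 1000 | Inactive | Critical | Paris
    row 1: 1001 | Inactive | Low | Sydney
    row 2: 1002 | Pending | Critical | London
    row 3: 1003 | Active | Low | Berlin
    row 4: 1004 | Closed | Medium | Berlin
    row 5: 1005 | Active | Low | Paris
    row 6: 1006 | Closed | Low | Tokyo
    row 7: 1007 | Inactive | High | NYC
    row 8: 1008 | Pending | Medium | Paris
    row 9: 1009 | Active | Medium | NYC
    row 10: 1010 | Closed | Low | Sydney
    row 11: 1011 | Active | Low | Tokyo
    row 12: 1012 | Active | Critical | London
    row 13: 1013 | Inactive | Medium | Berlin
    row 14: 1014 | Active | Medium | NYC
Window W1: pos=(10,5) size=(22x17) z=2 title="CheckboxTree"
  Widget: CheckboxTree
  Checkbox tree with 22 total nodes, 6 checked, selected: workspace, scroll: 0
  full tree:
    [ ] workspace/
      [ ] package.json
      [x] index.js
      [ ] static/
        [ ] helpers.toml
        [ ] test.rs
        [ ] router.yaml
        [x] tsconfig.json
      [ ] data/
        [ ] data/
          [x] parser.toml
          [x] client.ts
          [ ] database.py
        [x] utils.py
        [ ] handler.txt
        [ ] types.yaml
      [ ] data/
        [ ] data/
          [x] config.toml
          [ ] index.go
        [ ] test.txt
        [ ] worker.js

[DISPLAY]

┏━━━━━━━━━━━━━━━━━━━━━━━━━━━┓                  
┃ DataTable                 ┃                  
┠───────────────────────────┨                  
┃ID  │Status  │Level   │City┃                  
┃────┼────────┼────────┼────┃                  
┃10┏━━━━━━━━━━━━━━━━━━━━┓ari┃                  
┃10┃ CheckboxTree       ┃ydn┃                  
┃10┠────────────────────┨ond┃                  
┃10┃>[-] workspace/     ┃erl┃                  
┃10┃   [ ] package.json ┃erl┃                  
┃10┃   [x] index.js     ┃ari┃                  
┃10┃   [-] static/      ┃oky┃                  
┃10┃     [ ] helpers.tom┃YC ┃                  
┃10┃     [ ] test.rs    ┃ari┃                  
┃10┃     [ ] router.yaml┃YC ┃                  
┃10┃     [x] tsconfig.js┃ydn┃                  
┃10┃   [-] data/        ┃oky┃                  
┃10┃     [-] data/      ┃ond┃                  
┃10┃       [x] parser.to┃erl┃                  
┗━━┃       [x] client.ts┃━━━┛                  
   ┃       [ ] database.┃                      


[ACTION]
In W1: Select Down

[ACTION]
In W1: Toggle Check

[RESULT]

┏━━━━━━━━━━━━━━━━━━━━━━━━━━━┓                  
┃ DataTable                 ┃                  
┠───────────────────────────┨                  
┃ID  │Status  │Level   │City┃                  
┃────┼────────┼────────┼────┃                  
┃10┏━━━━━━━━━━━━━━━━━━━━┓ari┃                  
┃10┃ CheckboxTree       ┃ydn┃                  
┃10┠────────────────────┨ond┃                  
┃10┃ [-] workspace/     ┃erl┃                  
┃10┃>  [x] package.json ┃erl┃                  
┃10┃   [x] index.js     ┃ari┃                  
┃10┃   [-] static/      ┃oky┃                  
┃10┃     [ ] helpers.tom┃YC ┃                  
┃10┃     [ ] test.rs    ┃ari┃                  
┃10┃     [ ] router.yaml┃YC ┃                  
┃10┃     [x] tsconfig.js┃ydn┃                  
┃10┃   [-] data/        ┃oky┃                  
┃10┃     [-] data/      ┃ond┃                  
┃10┃       [x] parser.to┃erl┃                  
┗━━┃       [x] client.ts┃━━━┛                  
   ┃       [ ] database.┃                      


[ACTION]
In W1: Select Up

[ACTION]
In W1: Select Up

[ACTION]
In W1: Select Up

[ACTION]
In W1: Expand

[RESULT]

┏━━━━━━━━━━━━━━━━━━━━━━━━━━━┓                  
┃ DataTable                 ┃                  
┠───────────────────────────┨                  
┃ID  │Status  │Level   │City┃                  
┃────┼────────┼────────┼────┃                  
┃10┏━━━━━━━━━━━━━━━━━━━━┓ari┃                  
┃10┃ CheckboxTree       ┃ydn┃                  
┃10┠────────────────────┨ond┃                  
┃10┃>[-] workspace/     ┃erl┃                  
┃10┃   [x] package.json ┃erl┃                  
┃10┃   [x] index.js     ┃ari┃                  
┃10┃   [-] static/      ┃oky┃                  
┃10┃     [ ] helpers.tom┃YC ┃                  
┃10┃     [ ] test.rs    ┃ari┃                  
┃10┃     [ ] router.yaml┃YC ┃                  
┃10┃     [x] tsconfig.js┃ydn┃                  
┃10┃   [-] data/        ┃oky┃                  
┃10┃     [-] data/      ┃ond┃                  
┃10┃       [x] parser.to┃erl┃                  
┗━━┃       [x] client.ts┃━━━┛                  
   ┃       [ ] database.┃                      
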